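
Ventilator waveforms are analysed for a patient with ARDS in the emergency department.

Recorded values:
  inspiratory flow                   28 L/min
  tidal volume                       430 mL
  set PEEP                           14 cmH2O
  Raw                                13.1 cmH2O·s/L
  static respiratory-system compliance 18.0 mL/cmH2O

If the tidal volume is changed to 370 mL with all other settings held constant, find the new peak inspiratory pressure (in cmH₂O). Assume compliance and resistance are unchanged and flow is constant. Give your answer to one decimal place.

Flow: 28 L/min ÷ 60 = 0.4667 L/s.
PIP = Vt/C + R·V̇ + PEEP (constant-flow equation of motion).
Only the elastic term changes: ΔPIP = ΔVt / C = (370 − 430) / 18.0 = -3.333 cmH2O.
Original PIP = 430/18.0 + 13.1×0.4667 + 14 = 44.003 cmH2O; new PIP = 44.003 + (-3.333) = 40.67 cmH2O.

40.7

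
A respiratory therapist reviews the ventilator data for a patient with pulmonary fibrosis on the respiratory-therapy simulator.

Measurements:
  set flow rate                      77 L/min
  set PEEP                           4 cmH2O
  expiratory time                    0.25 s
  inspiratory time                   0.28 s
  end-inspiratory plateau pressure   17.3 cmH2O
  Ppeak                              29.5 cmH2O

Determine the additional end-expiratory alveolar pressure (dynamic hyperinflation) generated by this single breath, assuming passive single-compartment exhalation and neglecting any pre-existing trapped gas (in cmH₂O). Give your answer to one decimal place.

5.0

Flow: 77 L/min ÷ 60 = 1.2833 L/s.
Vt = flow × Ti = 1.2833 L/s × 0.28 s × 1000 mL/L = 359.32 mL.
R = (PIP − Pplat)/V̇ = (29.5 − 17.3) / 1.2833 = 12.2/1.2833 = 9.507 cmH2O·s/L.
C = Vt/(Pplat − PEEP) = 359.32 / (17.3 − 4) = 359.32/13.3 = 27.017 mL/cmH2O.
τ = R × C = 9.507 × 0.02702 L/cmH2O = 0.2569 s.
Fraction remaining = e^(−Te/τ) = e^(−0.25/0.2569) = 0.3779; trapped volume = 359.32 × 0.3779 = 135.79 mL.
Additional alveolar pressure from trapping ≈ V_trapped / C = 135.79 / 27.017 = 5.026 cmH2O.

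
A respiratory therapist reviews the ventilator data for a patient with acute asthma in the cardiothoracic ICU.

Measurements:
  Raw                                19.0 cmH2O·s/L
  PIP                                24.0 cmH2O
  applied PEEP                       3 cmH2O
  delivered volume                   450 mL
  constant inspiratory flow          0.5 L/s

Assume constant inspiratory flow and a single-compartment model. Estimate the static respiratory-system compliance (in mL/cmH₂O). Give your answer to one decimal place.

39.1

Equation of motion (constant flow): PIP = Vt/C + R·V̇ + PEEP.
Vt/C = PIP − R·V̇ − PEEP = 24.0 − 19.0×0.5 − 3 = 24.0 − 9.5 − 3 = 11.5 cmH2O.
C = Vt / 11.5 = 450 / 11.5 = 39.13 mL/cmH2O.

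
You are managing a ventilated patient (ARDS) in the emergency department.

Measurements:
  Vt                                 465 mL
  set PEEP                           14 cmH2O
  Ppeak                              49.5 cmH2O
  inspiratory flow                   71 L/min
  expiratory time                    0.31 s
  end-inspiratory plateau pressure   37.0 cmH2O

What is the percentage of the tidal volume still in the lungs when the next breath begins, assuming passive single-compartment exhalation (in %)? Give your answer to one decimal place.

23.4

Flow: 71 L/min ÷ 60 = 1.1833 L/s.
R = (PIP − Pplat)/V̇ = (49.5 − 37.0) / 1.1833 = 12.5/1.1833 = 10.564 cmH2O·s/L.
C = Vt/(Pplat − PEEP) = 465.0 / (37.0 − 14) = 465.0/23.0 = 20.217 mL/cmH2O.
τ = R × C = 10.564 × 0.02022 L/cmH2O = 0.2136 s.
Fraction remaining at end-expiration = e^(−Te/τ) = e^(−0.31/0.2136) = 0.2343 → 23.43%.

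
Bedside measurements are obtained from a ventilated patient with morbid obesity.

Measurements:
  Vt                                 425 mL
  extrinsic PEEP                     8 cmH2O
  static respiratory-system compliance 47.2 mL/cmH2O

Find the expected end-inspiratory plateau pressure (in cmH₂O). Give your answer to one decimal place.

Pplat = PEEP + Vt / Cstat = 8 + 425 / 47.2 = 8 + 9.004 = 17.004 cmH2O.

17.0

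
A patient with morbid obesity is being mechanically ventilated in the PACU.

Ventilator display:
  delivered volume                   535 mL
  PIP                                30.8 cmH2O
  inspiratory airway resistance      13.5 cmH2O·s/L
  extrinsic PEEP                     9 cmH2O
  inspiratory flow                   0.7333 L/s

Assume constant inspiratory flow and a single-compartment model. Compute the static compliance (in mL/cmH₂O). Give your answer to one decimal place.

Equation of motion (constant flow): PIP = Vt/C + R·V̇ + PEEP.
Vt/C = PIP − R·V̇ − PEEP = 30.8 − 13.5×0.7333 − 9 = 30.8 − 9.9 − 9 = 11.9 cmH2O.
C = Vt / 11.9 = 535 / 11.9 = 44.958 mL/cmH2O.

45.0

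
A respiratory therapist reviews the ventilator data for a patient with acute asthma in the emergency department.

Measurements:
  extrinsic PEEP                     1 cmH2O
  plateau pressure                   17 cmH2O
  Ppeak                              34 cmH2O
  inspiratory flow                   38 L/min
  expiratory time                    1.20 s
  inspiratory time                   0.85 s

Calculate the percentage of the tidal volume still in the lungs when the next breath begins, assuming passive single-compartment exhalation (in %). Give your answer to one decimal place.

Flow: 38 L/min ÷ 60 = 0.6333 L/s.
Vt = flow × Ti = 0.6333 L/s × 0.85 s × 1000 mL/L = 538.31 mL.
R = (PIP − Pplat)/V̇ = (34 − 17) / 0.6333 = 17.0/0.6333 = 26.844 cmH2O·s/L.
C = Vt/(Pplat − PEEP) = 538.31 / (17 − 1) = 538.31/16.0 = 33.644 mL/cmH2O.
τ = R × C = 26.844 × 0.03364 L/cmH2O = 0.903 s.
Fraction remaining at end-expiration = e^(−Te/τ) = e^(−1.20/0.903) = 0.2648 → 26.48%.

26.5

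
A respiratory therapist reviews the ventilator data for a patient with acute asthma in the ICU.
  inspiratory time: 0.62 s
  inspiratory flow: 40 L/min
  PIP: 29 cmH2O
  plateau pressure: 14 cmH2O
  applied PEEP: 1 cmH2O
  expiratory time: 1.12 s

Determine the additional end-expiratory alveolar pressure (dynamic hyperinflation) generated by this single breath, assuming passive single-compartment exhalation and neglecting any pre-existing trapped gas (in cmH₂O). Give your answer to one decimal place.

Flow: 40 L/min ÷ 60 = 0.6667 L/s.
Vt = flow × Ti = 0.6667 L/s × 0.62 s × 1000 mL/L = 413.35 mL.
R = (PIP − Pplat)/V̇ = (29 − 14) / 0.6667 = 15.0/0.6667 = 22.499 cmH2O·s/L.
C = Vt/(Pplat − PEEP) = 413.35 / (14 − 1) = 413.35/13.0 = 31.796 mL/cmH2O.
τ = R × C = 22.499 × 0.0318 L/cmH2O = 0.7155 s.
Fraction remaining = e^(−Te/τ) = e^(−1.12/0.7155) = 0.209; trapped volume = 413.35 × 0.209 = 86.39 mL.
Additional alveolar pressure from trapping ≈ V_trapped / C = 86.39 / 31.796 = 2.717 cmH2O.

2.7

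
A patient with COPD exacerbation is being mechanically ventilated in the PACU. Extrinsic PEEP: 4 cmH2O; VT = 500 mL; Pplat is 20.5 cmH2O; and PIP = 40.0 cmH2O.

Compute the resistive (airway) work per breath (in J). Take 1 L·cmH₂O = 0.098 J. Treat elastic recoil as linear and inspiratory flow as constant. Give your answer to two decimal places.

With constant inspiratory flow the resistive pressure is constant at PIP − Pplat = 40.0 − 20.5 = 19.5 cmH2O, so resistive work = 19.5 × 0.500 = 9.75 L·cmH2O.
× 0.098 J/(L·cmH2O) → 0.9555 J.

0.96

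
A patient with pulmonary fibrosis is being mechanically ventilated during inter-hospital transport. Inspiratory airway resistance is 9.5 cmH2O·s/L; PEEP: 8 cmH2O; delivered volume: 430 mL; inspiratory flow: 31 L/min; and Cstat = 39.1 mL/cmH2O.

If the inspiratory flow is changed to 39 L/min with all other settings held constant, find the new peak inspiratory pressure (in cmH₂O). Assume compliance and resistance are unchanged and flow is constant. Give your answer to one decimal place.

Flow: 31 L/min ÷ 60 = 0.5167 L/s.
New flow: 39 L/min ÷ 60 = 0.65 L/s.
PIP = Vt/C + R·V̇ + PEEP (constant-flow equation of motion).
Only the resistive term changes: ΔPIP = R × ΔV̇ = 9.5 × (0.65 − 0.5167) = 9.5 × 0.1333 = 1.266 cmH2O.
Original PIP = 430/39.1 + 9.5×0.5167 + 8 = 23.906 cmH2O; new PIP = 23.906 + (1.266) = 25.172 cmH2O.

25.2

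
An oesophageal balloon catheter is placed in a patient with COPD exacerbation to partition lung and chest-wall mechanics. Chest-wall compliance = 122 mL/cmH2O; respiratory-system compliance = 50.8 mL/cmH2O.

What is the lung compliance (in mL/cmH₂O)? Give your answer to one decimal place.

87.0

1/CL = 1/Crs − 1/Ccw.
1/CL = 1/50.8 − 1/122 = 0.01149.
CL = 87.032 mL/cmH2O.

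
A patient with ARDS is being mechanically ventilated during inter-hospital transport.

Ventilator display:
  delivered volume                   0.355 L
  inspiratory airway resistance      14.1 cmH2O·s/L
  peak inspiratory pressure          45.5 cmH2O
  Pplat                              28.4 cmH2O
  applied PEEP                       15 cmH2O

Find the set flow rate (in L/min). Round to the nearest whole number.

73

flow = (PIP − Pplat) / Raw = (45.5 − 28.4) / 14.1 = 1.213 L/s × 60 = 72.78 L/min.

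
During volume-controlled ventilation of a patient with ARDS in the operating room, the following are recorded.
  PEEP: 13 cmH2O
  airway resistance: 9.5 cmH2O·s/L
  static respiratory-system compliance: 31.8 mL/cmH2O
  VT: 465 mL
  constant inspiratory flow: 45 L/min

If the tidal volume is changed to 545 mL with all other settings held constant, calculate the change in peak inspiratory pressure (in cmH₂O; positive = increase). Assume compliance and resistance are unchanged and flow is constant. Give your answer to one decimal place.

PIP = Vt/C + R·V̇ + PEEP (constant-flow equation of motion).
Only the elastic term changes: ΔPIP = ΔVt / C = (545 − 465) / 31.8 = 2.516 cmH2O.

2.5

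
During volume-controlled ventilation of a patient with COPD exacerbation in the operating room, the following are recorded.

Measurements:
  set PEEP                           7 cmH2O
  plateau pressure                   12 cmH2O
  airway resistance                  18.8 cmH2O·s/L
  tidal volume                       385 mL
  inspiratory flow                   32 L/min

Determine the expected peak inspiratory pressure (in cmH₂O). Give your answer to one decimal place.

22.0

Flow: 32 L/min ÷ 60 = 0.5333 L/s.
PIP = Pplat + Raw × flow = 12 + 18.8 × 0.5333 = 12 + 10.026 = 22.026 cmH2O.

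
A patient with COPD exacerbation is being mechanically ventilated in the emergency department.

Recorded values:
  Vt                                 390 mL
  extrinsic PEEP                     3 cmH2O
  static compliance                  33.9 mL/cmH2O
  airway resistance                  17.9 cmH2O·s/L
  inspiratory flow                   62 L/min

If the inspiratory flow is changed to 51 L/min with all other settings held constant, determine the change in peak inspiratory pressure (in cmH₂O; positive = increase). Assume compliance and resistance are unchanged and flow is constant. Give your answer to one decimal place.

-3.3

Flow: 62 L/min ÷ 60 = 1.0333 L/s.
New flow: 51 L/min ÷ 60 = 0.85 L/s.
PIP = Vt/C + R·V̇ + PEEP (constant-flow equation of motion).
Only the resistive term changes: ΔPIP = R × ΔV̇ = 17.9 × (0.85 − 1.0333) = 17.9 × -0.1833 = -3.281 cmH2O.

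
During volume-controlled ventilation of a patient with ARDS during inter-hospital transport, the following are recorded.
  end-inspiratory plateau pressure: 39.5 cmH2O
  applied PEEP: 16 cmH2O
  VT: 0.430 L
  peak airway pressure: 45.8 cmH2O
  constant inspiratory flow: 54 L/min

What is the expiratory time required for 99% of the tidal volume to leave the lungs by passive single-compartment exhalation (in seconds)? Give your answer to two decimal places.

Flow: 54 L/min ÷ 60 = 0.9 L/s.
R = (PIP − Pplat)/V̇ = (45.8 − 39.5) / 0.9 = 6.3/0.9 = 7.0 cmH2O·s/L.
C = Vt/(Pplat − PEEP) = 430.0 / (39.5 − 16) = 430.0/23.5 = 18.298 mL/cmH2O.
τ = R × C = 7.0 × 0.0183 L/cmH2O = 0.1281 s.
t = −τ·ln(1 − 0.99) = −0.1281·ln(0.01) = 0.5899 s.

0.59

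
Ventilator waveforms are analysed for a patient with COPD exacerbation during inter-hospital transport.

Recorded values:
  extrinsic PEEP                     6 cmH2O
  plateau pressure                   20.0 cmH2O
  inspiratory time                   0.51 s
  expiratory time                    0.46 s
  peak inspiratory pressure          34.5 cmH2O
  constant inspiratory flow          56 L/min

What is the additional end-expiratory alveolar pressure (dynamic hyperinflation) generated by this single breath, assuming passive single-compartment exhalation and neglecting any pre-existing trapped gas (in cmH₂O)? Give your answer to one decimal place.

5.9

Flow: 56 L/min ÷ 60 = 0.9333 L/s.
Vt = flow × Ti = 0.9333 L/s × 0.51 s × 1000 mL/L = 475.98 mL.
R = (PIP − Pplat)/V̇ = (34.5 − 20.0) / 0.9333 = 14.5/0.9333 = 15.536 cmH2O·s/L.
C = Vt/(Pplat − PEEP) = 475.98 / (20.0 − 6) = 475.98/14.0 = 33.999 mL/cmH2O.
τ = R × C = 15.536 × 0.034 L/cmH2O = 0.5282 s.
Fraction remaining = e^(−Te/τ) = e^(−0.46/0.5282) = 0.4186; trapped volume = 475.98 × 0.4186 = 199.25 mL.
Additional alveolar pressure from trapping ≈ V_trapped / C = 199.25 / 33.999 = 5.86 cmH2O.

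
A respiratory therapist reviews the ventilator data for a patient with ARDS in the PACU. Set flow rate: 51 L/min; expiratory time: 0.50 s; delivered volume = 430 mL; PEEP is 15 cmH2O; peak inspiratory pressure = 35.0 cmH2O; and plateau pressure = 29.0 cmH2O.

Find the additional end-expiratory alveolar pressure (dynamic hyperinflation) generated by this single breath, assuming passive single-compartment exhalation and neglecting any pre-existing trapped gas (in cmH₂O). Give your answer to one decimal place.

1.4

Flow: 51 L/min ÷ 60 = 0.85 L/s.
R = (PIP − Pplat)/V̇ = (35.0 − 29.0) / 0.85 = 6.0/0.85 = 7.059 cmH2O·s/L.
C = Vt/(Pplat − PEEP) = 430.0 / (29.0 − 15) = 430.0/14.0 = 30.714 mL/cmH2O.
τ = R × C = 7.059 × 0.03071 L/cmH2O = 0.2168 s.
Fraction remaining = e^(−Te/τ) = e^(−0.50/0.2168) = 0.09963; trapped volume = 430.0 × 0.09963 = 42.841 mL.
Additional alveolar pressure from trapping ≈ V_trapped / C = 42.841 / 30.714 = 1.395 cmH2O.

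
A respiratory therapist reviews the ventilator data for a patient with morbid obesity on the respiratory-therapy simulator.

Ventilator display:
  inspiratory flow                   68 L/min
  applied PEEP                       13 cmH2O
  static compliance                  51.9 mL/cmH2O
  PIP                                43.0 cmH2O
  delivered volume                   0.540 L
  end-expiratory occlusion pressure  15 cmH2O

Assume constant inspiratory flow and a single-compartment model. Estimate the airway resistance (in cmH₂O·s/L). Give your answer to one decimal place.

Flow: 68 L/min ÷ 60 = 1.1333 L/s.
Total PEEP = 15 cmH2O (set 13 + intrinsic 2); this is the baseline alveolar pressure.
Equation of motion (constant flow): PIP = Vt/C + R·V̇ + PEEP.
R·V̇ = PIP − Vt/C − PEEP = 43.0 − 540/51.9 − 15 = 43.0 − 10.405 − 15 = 17.595 cmH2O.
R = 17.595 / 1.1333 = 15.525 cmH2O·s/L.

15.5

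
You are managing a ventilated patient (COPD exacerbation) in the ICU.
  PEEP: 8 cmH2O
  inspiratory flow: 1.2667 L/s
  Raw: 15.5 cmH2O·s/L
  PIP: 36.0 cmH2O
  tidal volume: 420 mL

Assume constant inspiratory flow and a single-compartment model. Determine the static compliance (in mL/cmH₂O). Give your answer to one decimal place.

Equation of motion (constant flow): PIP = Vt/C + R·V̇ + PEEP.
Vt/C = PIP − R·V̇ − PEEP = 36.0 − 15.5×1.2667 − 8 = 36.0 − 19.634 − 8 = 8.366 cmH2O.
C = Vt / 8.366 = 420 / 8.366 = 50.203 mL/cmH2O.

50.2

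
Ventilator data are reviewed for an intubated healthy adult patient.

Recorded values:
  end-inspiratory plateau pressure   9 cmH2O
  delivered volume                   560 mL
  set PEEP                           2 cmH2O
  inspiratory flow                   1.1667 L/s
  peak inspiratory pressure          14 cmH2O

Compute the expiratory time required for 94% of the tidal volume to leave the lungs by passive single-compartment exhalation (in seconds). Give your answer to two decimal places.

R = (PIP − Pplat)/V̇ = (14 − 9) / 1.1667 = 5.0/1.1667 = 4.286 cmH2O·s/L.
C = Vt/(Pplat − PEEP) = 560.0 / (9 − 2) = 560.0/7.0 = 80.0 mL/cmH2O.
τ = R × C = 4.286 × 0.08 L/cmH2O = 0.3429 s.
t = −τ·ln(1 − 0.94) = −0.3429·ln(0.06) = 0.9647 s.

0.96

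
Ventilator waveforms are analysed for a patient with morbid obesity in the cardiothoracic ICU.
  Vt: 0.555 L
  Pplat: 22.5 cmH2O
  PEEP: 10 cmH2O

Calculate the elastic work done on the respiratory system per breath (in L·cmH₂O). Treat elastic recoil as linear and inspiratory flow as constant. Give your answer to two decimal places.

3.47

Elastic work ≈ ½ × (Pplat − PEEP) × Vt = 0.5 × (22.5 − 10) × 0.555 L = 0.5 × 12.5 × 0.555 = 3.469 L·cmH2O.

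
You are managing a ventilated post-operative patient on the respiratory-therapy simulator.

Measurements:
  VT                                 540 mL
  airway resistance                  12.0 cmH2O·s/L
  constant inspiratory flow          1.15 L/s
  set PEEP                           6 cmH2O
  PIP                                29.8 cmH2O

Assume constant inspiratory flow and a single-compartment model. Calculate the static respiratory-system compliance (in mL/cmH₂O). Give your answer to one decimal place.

54.0

Equation of motion (constant flow): PIP = Vt/C + R·V̇ + PEEP.
Vt/C = PIP − R·V̇ − PEEP = 29.8 − 12.0×1.15 − 6 = 29.8 − 13.8 − 6 = 10.0 cmH2O.
C = Vt / 10.0 = 540 / 10.0 = 54.0 mL/cmH2O.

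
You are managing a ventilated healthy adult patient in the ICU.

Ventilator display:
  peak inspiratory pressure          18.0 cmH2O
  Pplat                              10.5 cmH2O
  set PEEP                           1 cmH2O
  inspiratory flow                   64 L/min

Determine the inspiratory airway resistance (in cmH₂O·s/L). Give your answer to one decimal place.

Flow: 64 L/min ÷ 60 = 1.0667 L/s.
Raw = (PIP − Pplat) / flow = (18.0 − 10.5) / 1.0667 = 7.5 / 1.0667 = 7.031 cmH2O·s/L.

7.0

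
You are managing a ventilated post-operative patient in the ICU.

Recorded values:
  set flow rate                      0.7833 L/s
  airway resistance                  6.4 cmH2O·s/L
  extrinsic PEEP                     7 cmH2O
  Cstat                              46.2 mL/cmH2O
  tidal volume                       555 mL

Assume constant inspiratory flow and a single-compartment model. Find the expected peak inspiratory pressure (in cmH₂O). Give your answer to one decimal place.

Equation of motion (constant flow): PIP = Vt/C + R·V̇ + PEEP.
PIP = 555/46.2 + 6.4×0.7833 + 7 = 12.013 + 5.013 + 7 = 24.026 cmH2O.

24.0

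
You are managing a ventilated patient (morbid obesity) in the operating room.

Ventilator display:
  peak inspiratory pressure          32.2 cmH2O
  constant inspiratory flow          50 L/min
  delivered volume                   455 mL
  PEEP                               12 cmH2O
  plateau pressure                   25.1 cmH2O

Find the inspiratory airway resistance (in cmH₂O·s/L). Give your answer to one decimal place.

Flow: 50 L/min ÷ 60 = 0.8333 L/s.
Raw = (PIP − Pplat) / flow = (32.2 − 25.1) / 0.8333 = 7.1 / 0.8333 = 8.52 cmH2O·s/L.

8.5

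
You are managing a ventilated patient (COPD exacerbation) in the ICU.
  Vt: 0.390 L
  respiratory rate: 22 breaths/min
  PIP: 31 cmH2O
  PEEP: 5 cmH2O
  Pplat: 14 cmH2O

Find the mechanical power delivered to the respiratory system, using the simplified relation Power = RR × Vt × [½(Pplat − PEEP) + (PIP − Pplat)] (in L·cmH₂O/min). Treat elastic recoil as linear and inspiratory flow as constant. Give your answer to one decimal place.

Per-breath work = Vt × [½(Pplat−PEEP) + (PIP−Pplat)] = 0.390 × [0.5×9.0 + 17.0] = 0.390 × 21.5 = 8.385 L·cmH2O.
Power = 22 × 8.385 = 184.47 L·cmH2O/min.

184.5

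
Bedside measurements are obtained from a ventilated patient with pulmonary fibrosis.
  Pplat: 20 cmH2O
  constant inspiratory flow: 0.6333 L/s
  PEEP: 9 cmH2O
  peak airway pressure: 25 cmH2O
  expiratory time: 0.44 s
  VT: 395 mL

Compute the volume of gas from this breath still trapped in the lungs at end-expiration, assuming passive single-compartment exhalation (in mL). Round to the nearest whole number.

84

R = (PIP − Pplat)/V̇ = (25 − 20) / 0.6333 = 5.0/0.6333 = 7.895 cmH2O·s/L.
C = Vt/(Pplat − PEEP) = 395.0 / (20 − 9) = 395.0/11.0 = 35.909 mL/cmH2O.
τ = R × C = 7.895 × 0.03591 L/cmH2O = 0.2835 s.
Fraction remaining = e^(−Te/τ) = e^(−0.44/0.2835) = 0.2118.
Trapped volume = 395.0 × 0.2118 = 83.661 mL.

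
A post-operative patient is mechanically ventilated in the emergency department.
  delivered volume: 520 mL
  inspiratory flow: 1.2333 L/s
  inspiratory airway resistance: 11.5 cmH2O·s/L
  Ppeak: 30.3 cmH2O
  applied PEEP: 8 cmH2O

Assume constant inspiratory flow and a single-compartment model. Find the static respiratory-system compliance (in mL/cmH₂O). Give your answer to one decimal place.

Equation of motion (constant flow): PIP = Vt/C + R·V̇ + PEEP.
Vt/C = PIP − R·V̇ − PEEP = 30.3 − 11.5×1.2333 − 8 = 30.3 − 14.183 − 8 = 8.117 cmH2O.
C = Vt / 8.117 = 520 / 8.117 = 64.063 mL/cmH2O.

64.1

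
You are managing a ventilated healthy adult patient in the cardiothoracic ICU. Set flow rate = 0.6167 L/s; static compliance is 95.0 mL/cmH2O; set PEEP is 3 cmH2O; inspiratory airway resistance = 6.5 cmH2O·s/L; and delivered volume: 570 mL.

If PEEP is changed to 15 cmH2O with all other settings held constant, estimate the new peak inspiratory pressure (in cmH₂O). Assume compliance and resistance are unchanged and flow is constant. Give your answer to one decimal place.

PIP = Vt/C + R·V̇ + PEEP (constant-flow equation of motion).
Only the baseline term changes: ΔPIP = ΔPEEP = 15 − 3 = 12.0 cmH2O.
Original PIP = 570/95.0 + 6.5×0.6167 + 3 = 13.009 cmH2O; new PIP = 13.009 + (12.0) = 25.009 cmH2O.

25.0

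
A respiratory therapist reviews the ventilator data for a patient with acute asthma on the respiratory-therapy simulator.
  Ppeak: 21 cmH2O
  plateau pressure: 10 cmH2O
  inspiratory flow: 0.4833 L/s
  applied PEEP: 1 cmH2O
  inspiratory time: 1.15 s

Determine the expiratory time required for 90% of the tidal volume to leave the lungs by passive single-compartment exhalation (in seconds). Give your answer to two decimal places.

Vt = flow × Ti = 0.4833 L/s × 1.15 s × 1000 mL/L = 555.8 mL.
R = (PIP − Pplat)/V̇ = (21 − 10) / 0.4833 = 11.0/0.4833 = 22.76 cmH2O·s/L.
C = Vt/(Pplat − PEEP) = 555.8 / (10 − 1) = 555.8/9.0 = 61.756 mL/cmH2O.
τ = R × C = 22.76 × 0.06176 L/cmH2O = 1.406 s.
t = −τ·ln(1 − 0.90) = −1.406·ln(0.1) = 3.237 s.

3.24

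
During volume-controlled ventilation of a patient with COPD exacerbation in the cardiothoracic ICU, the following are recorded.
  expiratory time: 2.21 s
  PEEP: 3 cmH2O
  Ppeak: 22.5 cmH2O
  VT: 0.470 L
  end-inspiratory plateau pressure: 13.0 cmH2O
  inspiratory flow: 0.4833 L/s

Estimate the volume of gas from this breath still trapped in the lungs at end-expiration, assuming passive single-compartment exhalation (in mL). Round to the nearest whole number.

R = (PIP − Pplat)/V̇ = (22.5 − 13.0) / 0.4833 = 9.5/0.4833 = 19.657 cmH2O·s/L.
C = Vt/(Pplat − PEEP) = 470.0 / (13.0 − 3) = 470.0/10.0 = 47.0 mL/cmH2O.
τ = R × C = 19.657 × 0.047 L/cmH2O = 0.9239 s.
Fraction remaining = e^(−Te/τ) = e^(−2.21/0.9239) = 0.09144.
Trapped volume = 470.0 × 0.09144 = 42.977 mL.

43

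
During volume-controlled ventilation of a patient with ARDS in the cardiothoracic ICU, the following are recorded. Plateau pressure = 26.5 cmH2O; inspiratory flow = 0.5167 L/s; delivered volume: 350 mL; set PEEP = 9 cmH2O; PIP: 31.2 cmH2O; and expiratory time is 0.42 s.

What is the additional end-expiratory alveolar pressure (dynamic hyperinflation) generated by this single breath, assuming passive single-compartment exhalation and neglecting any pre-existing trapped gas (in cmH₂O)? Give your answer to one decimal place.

R = (PIP − Pplat)/V̇ = (31.2 − 26.5) / 0.5167 = 4.7/0.5167 = 9.096 cmH2O·s/L.
C = Vt/(Pplat − PEEP) = 350.0 / (26.5 − 9) = 350.0/17.5 = 20.0 mL/cmH2O.
τ = R × C = 9.096 × 0.02 L/cmH2O = 0.1819 s.
Fraction remaining = e^(−Te/τ) = e^(−0.42/0.1819) = 0.09936; trapped volume = 350.0 × 0.09936 = 34.776 mL.
Additional alveolar pressure from trapping ≈ V_trapped / C = 34.776 / 20.0 = 1.739 cmH2O.

1.7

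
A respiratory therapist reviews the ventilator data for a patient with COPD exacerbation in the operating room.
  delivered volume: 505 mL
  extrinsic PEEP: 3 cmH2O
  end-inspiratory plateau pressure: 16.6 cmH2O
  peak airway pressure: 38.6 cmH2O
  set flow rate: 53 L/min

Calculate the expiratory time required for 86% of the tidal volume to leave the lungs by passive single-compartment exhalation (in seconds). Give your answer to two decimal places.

1.82

Flow: 53 L/min ÷ 60 = 0.8833 L/s.
R = (PIP − Pplat)/V̇ = (38.6 − 16.6) / 0.8833 = 22.0/0.8833 = 24.907 cmH2O·s/L.
C = Vt/(Pplat − PEEP) = 505.0 / (16.6 − 3) = 505.0/13.6 = 37.132 mL/cmH2O.
τ = R × C = 24.907 × 0.03713 L/cmH2O = 0.9248 s.
t = −τ·ln(1 − 0.86) = −0.9248·ln(0.14) = 1.818 s.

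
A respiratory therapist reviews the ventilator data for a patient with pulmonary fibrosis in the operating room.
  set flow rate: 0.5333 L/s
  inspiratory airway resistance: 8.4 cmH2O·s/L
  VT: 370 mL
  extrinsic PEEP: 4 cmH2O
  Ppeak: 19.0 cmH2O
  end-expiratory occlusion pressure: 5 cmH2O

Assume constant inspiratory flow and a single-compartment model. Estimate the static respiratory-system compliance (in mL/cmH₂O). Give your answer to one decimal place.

Total PEEP = 5 cmH2O (set 4 + intrinsic 1); this is the baseline alveolar pressure.
Equation of motion (constant flow): PIP = Vt/C + R·V̇ + PEEP.
Vt/C = PIP − R·V̇ − PEEP = 19.0 − 8.4×0.5333 − 5 = 19.0 − 4.48 − 5 = 9.52 cmH2O.
C = Vt / 9.52 = 370 / 9.52 = 38.866 mL/cmH2O.

38.9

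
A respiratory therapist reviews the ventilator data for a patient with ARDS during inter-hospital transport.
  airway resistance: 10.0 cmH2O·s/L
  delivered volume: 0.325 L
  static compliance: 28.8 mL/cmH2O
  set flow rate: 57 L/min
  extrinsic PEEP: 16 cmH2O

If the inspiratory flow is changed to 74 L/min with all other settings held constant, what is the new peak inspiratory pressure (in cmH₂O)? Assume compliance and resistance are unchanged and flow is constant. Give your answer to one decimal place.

Flow: 57 L/min ÷ 60 = 0.95 L/s.
New flow: 74 L/min ÷ 60 = 1.2333 L/s.
PIP = Vt/C + R·V̇ + PEEP (constant-flow equation of motion).
Only the resistive term changes: ΔPIP = R × ΔV̇ = 10.0 × (1.2333 − 0.95) = 10.0 × 0.2833 = 2.833 cmH2O.
Original PIP = 325/28.8 + 10.0×0.95 + 16 = 36.785 cmH2O; new PIP = 36.785 + (2.833) = 39.618 cmH2O.

39.6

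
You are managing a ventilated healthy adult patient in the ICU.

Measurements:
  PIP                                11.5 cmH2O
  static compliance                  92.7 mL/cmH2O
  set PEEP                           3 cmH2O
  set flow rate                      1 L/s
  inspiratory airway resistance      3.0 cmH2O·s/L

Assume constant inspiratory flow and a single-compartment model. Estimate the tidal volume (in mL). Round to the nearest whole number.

Equation of motion (constant flow): PIP = Vt/C + R·V̇ + PEEP.
Vt/C = PIP − R·V̇ − PEEP = 11.5 − 3.0 − 3 = 5.5 cmH2O.
Vt = C × 5.5 = 92.7 × 5.5 = 509.85 mL.

510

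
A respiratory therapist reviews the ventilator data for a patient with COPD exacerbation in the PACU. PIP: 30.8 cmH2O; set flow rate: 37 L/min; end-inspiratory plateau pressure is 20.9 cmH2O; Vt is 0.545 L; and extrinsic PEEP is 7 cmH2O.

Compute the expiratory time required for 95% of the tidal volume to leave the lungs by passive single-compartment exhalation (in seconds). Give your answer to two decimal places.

1.89

Flow: 37 L/min ÷ 60 = 0.6167 L/s.
R = (PIP − Pplat)/V̇ = (30.8 − 20.9) / 0.6167 = 9.9/0.6167 = 16.053 cmH2O·s/L.
C = Vt/(Pplat − PEEP) = 545.0 / (20.9 − 7) = 545.0/13.9 = 39.209 mL/cmH2O.
τ = R × C = 16.053 × 0.03921 L/cmH2O = 0.6294 s.
t = −τ·ln(1 − 0.95) = −0.6294·ln(0.05) = 1.886 s.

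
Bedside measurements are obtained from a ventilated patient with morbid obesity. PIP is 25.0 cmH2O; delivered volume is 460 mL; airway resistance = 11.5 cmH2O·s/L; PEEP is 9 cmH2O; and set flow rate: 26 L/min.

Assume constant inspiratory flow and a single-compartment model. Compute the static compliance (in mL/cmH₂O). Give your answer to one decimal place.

Flow: 26 L/min ÷ 60 = 0.4333 L/s.
Equation of motion (constant flow): PIP = Vt/C + R·V̇ + PEEP.
Vt/C = PIP − R·V̇ − PEEP = 25.0 − 11.5×0.4333 − 9 = 25.0 − 4.983 − 9 = 11.017 cmH2O.
C = Vt / 11.017 = 460 / 11.017 = 41.754 mL/cmH2O.

41.8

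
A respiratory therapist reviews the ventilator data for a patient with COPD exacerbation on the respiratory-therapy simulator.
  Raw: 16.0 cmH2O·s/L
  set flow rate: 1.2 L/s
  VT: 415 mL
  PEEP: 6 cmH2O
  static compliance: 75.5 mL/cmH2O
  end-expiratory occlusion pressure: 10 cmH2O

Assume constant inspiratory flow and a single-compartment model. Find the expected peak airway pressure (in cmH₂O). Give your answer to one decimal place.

34.7

Total PEEP = 10 cmH2O (set 6 + intrinsic 4); this is the baseline alveolar pressure.
Equation of motion (constant flow): PIP = Vt/C + R·V̇ + PEEP.
PIP = 415/75.5 + 16.0×1.2 + 10 = 5.497 + 19.2 + 10 = 34.697 cmH2O.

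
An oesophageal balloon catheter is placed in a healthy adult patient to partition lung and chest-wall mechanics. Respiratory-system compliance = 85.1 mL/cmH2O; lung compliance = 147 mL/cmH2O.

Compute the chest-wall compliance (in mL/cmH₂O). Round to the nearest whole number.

202

1/Ccw = 1/Crs − 1/CL.
1/Ccw = 1/85.1 − 1/147 = 0.004948.
Ccw = 202.1 mL/cmH2O.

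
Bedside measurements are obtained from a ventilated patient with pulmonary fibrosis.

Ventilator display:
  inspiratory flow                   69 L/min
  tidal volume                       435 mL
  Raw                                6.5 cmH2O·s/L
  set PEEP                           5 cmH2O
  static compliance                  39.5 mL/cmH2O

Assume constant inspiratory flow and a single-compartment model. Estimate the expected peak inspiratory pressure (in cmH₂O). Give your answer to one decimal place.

Flow: 69 L/min ÷ 60 = 1.15 L/s.
Equation of motion (constant flow): PIP = Vt/C + R·V̇ + PEEP.
PIP = 435/39.5 + 6.5×1.15 + 5 = 11.013 + 7.475 + 5 = 23.488 cmH2O.

23.5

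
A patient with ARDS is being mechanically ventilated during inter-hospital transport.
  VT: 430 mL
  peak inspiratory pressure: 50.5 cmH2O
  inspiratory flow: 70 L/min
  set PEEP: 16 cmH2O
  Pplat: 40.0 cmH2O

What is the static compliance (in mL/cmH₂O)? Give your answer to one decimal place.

Cstat = Vt / (Pplat − PEEP) = 430 / (40.0 − 16) = 430 / 24.0 = 17.917 mL/cmH2O.

17.9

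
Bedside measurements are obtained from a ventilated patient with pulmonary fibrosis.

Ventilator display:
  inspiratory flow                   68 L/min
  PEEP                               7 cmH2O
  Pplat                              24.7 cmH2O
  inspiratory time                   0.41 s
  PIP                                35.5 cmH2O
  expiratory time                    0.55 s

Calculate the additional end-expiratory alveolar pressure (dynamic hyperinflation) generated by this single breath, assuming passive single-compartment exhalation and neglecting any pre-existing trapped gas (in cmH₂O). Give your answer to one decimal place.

Flow: 68 L/min ÷ 60 = 1.1333 L/s.
Vt = flow × Ti = 1.1333 L/s × 0.41 s × 1000 mL/L = 464.65 mL.
R = (PIP − Pplat)/V̇ = (35.5 − 24.7) / 1.1333 = 10.8/1.1333 = 9.53 cmH2O·s/L.
C = Vt/(Pplat − PEEP) = 464.65 / (24.7 − 7) = 464.65/17.7 = 26.251 mL/cmH2O.
τ = R × C = 9.53 × 0.02625 L/cmH2O = 0.2502 s.
Fraction remaining = e^(−Te/τ) = e^(−0.55/0.2502) = 0.111; trapped volume = 464.65 × 0.111 = 51.576 mL.
Additional alveolar pressure from trapping ≈ V_trapped / C = 51.576 / 26.251 = 1.965 cmH2O.

2.0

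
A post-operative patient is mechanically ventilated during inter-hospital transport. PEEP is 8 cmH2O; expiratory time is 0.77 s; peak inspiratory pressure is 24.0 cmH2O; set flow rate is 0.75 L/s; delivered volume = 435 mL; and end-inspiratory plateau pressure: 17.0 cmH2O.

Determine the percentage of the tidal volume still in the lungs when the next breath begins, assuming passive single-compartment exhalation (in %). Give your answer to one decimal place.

18.1

R = (PIP − Pplat)/V̇ = (24.0 − 17.0) / 0.75 = 7.0/0.75 = 9.333 cmH2O·s/L.
C = Vt/(Pplat − PEEP) = 435.0 / (17.0 − 8) = 435.0/9.0 = 48.333 mL/cmH2O.
τ = R × C = 9.333 × 0.04833 L/cmH2O = 0.4511 s.
Fraction remaining at end-expiration = e^(−Te/τ) = e^(−0.77/0.4511) = 0.1814 → 18.14%.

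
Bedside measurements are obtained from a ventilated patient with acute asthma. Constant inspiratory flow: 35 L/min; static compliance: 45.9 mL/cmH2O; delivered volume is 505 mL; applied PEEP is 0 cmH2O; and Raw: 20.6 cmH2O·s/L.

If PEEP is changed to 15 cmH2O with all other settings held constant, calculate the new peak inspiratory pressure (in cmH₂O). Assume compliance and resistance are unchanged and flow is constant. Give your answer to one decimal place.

38.0

Flow: 35 L/min ÷ 60 = 0.5833 L/s.
PIP = Vt/C + R·V̇ + PEEP (constant-flow equation of motion).
Only the baseline term changes: ΔPIP = ΔPEEP = 15 − 0 = 15.0 cmH2O.
Original PIP = 505/45.9 + 20.6×0.5833 + 0 = 23.018 cmH2O; new PIP = 23.018 + (15.0) = 38.018 cmH2O.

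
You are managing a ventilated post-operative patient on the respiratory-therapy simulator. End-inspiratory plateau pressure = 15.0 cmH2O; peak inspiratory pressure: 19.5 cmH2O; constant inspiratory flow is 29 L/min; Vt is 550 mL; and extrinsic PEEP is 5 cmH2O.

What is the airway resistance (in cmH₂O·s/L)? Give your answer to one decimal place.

9.3

Flow: 29 L/min ÷ 60 = 0.4833 L/s.
Raw = (PIP − Pplat) / flow = (19.5 − 15.0) / 0.4833 = 4.5 / 0.4833 = 9.311 cmH2O·s/L.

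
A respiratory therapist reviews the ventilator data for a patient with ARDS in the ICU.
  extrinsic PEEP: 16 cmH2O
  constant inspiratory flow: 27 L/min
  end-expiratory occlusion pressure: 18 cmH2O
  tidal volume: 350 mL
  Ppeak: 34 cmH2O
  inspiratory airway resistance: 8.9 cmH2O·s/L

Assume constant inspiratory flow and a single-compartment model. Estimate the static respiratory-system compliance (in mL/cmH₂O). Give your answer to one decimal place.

Flow: 27 L/min ÷ 60 = 0.45 L/s.
Total PEEP = 18 cmH2O (set 16 + intrinsic 2); this is the baseline alveolar pressure.
Equation of motion (constant flow): PIP = Vt/C + R·V̇ + PEEP.
Vt/C = PIP − R·V̇ − PEEP = 34 − 8.9×0.45 − 18 = 34 − 4.005 − 18 = 11.995 cmH2O.
C = Vt / 11.995 = 350 / 11.995 = 29.179 mL/cmH2O.

29.2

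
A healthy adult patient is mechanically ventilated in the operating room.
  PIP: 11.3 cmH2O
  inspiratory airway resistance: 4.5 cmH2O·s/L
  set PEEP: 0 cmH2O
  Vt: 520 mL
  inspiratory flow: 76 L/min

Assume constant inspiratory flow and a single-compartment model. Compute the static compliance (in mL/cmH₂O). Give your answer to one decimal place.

92.9

Flow: 76 L/min ÷ 60 = 1.2667 L/s.
Equation of motion (constant flow): PIP = Vt/C + R·V̇ + PEEP.
Vt/C = PIP − R·V̇ − PEEP = 11.3 − 4.5×1.2667 − 0 = 11.3 − 5.7 − 0 = 5.6 cmH2O.
C = Vt / 5.6 = 520 / 5.6 = 92.857 mL/cmH2O.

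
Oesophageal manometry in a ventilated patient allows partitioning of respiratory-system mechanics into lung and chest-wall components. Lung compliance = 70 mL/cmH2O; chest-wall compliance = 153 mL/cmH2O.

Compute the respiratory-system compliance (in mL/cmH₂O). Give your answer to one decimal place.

Lung and chest wall are elastances in series: 1/Crs = 1/CL + 1/Ccw.
1/Crs = 1/70 + 1/153 = 0.02082.
Crs = 48.031 mL/cmH2O.

48.0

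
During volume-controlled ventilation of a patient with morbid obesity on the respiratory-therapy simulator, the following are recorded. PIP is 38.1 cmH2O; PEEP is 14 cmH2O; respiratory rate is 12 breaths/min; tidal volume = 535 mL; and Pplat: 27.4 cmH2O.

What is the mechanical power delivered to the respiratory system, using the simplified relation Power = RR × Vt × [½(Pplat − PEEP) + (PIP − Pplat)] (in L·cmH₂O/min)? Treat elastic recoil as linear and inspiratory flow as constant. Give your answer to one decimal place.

Per-breath work = Vt × [½(Pplat−PEEP) + (PIP−Pplat)] = 0.535 × [0.5×13.4 + 10.7] = 0.535 × 17.4 = 9.309 L·cmH2O.
Power = 12 × 9.309 = 111.71 L·cmH2O/min.

111.7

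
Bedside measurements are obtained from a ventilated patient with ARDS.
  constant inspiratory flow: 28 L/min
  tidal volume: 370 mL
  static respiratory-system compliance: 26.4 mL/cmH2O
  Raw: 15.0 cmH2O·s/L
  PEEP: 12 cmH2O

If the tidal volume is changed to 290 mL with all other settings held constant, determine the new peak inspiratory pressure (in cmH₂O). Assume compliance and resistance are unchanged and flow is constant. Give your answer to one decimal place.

30.0

Flow: 28 L/min ÷ 60 = 0.4667 L/s.
PIP = Vt/C + R·V̇ + PEEP (constant-flow equation of motion).
Only the elastic term changes: ΔPIP = ΔVt / C = (290 − 370) / 26.4 = -3.03 cmH2O.
Original PIP = 370/26.4 + 15.0×0.4667 + 12 = 33.016 cmH2O; new PIP = 33.016 + (-3.03) = 29.986 cmH2O.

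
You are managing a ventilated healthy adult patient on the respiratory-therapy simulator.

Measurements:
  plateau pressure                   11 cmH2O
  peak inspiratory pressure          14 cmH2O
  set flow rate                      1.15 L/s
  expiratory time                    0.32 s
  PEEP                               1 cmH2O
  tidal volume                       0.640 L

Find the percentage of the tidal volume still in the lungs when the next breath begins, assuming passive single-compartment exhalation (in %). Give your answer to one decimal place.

14.7

R = (PIP − Pplat)/V̇ = (14 − 11) / 1.15 = 3.0/1.15 = 2.609 cmH2O·s/L.
C = Vt/(Pplat − PEEP) = 640.0 / (11 − 1) = 640.0/10.0 = 64.0 mL/cmH2O.
τ = R × C = 2.609 × 0.064 L/cmH2O = 0.167 s.
Fraction remaining at end-expiration = e^(−Te/τ) = e^(−0.32/0.167) = 0.1472 → 14.72%.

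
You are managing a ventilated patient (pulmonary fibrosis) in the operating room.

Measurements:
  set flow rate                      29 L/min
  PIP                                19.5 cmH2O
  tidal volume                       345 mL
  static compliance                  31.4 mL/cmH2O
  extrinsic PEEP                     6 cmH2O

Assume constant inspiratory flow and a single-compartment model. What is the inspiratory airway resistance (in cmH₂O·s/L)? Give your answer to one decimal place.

Flow: 29 L/min ÷ 60 = 0.4833 L/s.
Equation of motion (constant flow): PIP = Vt/C + R·V̇ + PEEP.
R·V̇ = PIP − Vt/C − PEEP = 19.5 − 345/31.4 − 6 = 19.5 − 10.987 − 6 = 2.513 cmH2O.
R = 2.513 / 0.4833 = 5.2 cmH2O·s/L.

5.2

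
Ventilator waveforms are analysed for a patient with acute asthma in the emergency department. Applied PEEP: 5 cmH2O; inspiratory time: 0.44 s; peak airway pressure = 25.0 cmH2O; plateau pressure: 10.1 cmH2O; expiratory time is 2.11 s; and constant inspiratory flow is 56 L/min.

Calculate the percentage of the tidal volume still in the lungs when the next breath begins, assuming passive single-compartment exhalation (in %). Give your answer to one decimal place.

Flow: 56 L/min ÷ 60 = 0.9333 L/s.
Vt = flow × Ti = 0.9333 L/s × 0.44 s × 1000 mL/L = 410.65 mL.
R = (PIP − Pplat)/V̇ = (25.0 − 10.1) / 0.9333 = 14.9/0.9333 = 15.965 cmH2O·s/L.
C = Vt/(Pplat − PEEP) = 410.65 / (10.1 − 5) = 410.65/5.1 = 80.52 mL/cmH2O.
τ = R × C = 15.965 × 0.08052 L/cmH2O = 1.286 s.
Fraction remaining at end-expiration = e^(−Te/τ) = e^(−2.11/1.286) = 0.1938 → 19.38%.

19.4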